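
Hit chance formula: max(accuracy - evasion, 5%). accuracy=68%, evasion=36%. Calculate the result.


accuracy - evasion = 68 - 36 = 32
Apply floor: max(32, 5) = 32
Hit chance = 32%

32%


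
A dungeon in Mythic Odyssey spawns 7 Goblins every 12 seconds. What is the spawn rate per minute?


Spawns per minute = count * (60 / interval)
= 7 * (60 / 12)
= 7 * 5.0
= 35.0

35.0 per minute


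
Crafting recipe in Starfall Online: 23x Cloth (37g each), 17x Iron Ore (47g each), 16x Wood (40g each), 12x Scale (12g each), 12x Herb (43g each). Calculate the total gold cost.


Cost breakdown:
  Cloth: 23 * 37 = 851
  Iron Ore: 17 * 47 = 799
  Wood: 16 * 40 = 640
  Scale: 12 * 12 = 144
  Herb: 12 * 43 = 516
Total = 851 + 799 + 640 + 144 + 516 = 2950

2950 gold


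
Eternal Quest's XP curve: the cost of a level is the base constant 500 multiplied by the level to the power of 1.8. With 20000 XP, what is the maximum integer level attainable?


XP = 500 * level^1.8, so level = (XP / 500)^(1/1.8)
= (20000 / 500)^(1/1.8)
= 40.0^0.5556
= 7.7631
Floor: level = 7

level 7


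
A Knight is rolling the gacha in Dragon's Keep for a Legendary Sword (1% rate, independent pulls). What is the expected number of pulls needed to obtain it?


Expected pulls for a geometric distribution = 1/p = 100 / rate%
= 100 / 1
= 100.0

100.0 pulls


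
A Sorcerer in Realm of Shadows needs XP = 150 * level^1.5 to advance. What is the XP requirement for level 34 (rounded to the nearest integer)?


XP = 150 * level^1.5
Substitute level = 34:
XP = 150 * 34^1.5
= 150 * 198.2524
= 29738

29738 XP


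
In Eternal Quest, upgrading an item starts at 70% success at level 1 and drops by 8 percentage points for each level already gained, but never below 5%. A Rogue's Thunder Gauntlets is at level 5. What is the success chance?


raw_rate = 70 - 8 * (5 - 1)
= 70 - 8 * 4
= 70 - 32
= 38
Apply floor: max(38, 5) = 38%

38%


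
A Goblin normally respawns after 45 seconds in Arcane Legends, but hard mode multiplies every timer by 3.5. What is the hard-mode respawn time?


Respawn time = base * multiplier
= 45 * 3.5
= 157.5 seconds

157.5 seconds


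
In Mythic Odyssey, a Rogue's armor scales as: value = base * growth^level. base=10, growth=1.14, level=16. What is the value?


value = base * growth^level
= 10 * 1.14^16
= 10 * 8.137249
= 81.37

81.37 armor


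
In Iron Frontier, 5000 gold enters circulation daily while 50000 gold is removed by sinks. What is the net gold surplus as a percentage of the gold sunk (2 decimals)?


Net gold = 5000 - 50000 = -45000
Inflation rate = net / sunk * 100 = -45000 / 50000 * 100
= -0.9 * 100
= -90.00%

-90.00%


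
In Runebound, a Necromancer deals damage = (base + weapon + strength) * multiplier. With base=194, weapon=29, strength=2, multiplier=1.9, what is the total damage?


Sum base + weapon + str = 194 + 29 + 2 = 225
Multiply by 1.9:
225 * 1.9 = 427.5

427.5 damage


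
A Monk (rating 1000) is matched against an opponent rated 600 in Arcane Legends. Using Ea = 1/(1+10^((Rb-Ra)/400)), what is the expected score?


Elo expected score: Ea = 1/(1 + 10^((Rb-Ra)/400))
Rb - Ra = 600 - 1000 = -400
(Rb-Ra)/400 = -400/400 = -1.0
10^-1.0 = 0.1
Ea = 1/(1 + 0.1) = 1/1.1 = 0.9091

0.9091


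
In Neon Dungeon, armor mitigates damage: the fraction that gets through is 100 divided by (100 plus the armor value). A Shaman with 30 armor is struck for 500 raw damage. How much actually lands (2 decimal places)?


actual = 500 * 100 / (100 + 30)
= 500 * 100 / 130
= 50000 / 130
= 384.62

384.62 damage


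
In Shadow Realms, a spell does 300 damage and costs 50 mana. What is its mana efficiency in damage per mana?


Efficiency = damage / mana
= 300 / 50
= 6.00

6.00 dmg/mana


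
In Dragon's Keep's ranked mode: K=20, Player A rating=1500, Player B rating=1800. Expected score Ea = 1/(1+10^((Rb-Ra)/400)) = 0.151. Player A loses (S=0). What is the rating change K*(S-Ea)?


Elo update: delta = K * (S - Ea), where S = 0 (loses)
S - Ea = 0 - 0.151 = -0.151
Rating change = 20 * -0.151
= -3.02

-3.02 rating points


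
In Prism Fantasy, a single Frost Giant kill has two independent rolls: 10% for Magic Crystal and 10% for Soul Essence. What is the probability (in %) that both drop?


For independent events, P(both) = P(A) * P(B)
= 10% * 10%
= 100 / 100 %
= 1.0%

1.0%


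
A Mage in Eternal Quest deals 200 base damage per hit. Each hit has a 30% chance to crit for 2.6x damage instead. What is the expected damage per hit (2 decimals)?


E[dmg] = base * (1 + crit_chance * (crit_mult - 1))
cc as decimal = 30/100 = 0.3
cm - 1 = 2.6 - 1 = 1.6
Bonus factor = 0.3 * 1.6 = 0.48
Total multiplier = 1 + 0.48 = 1.48
Expected damage = 200 * 1.48 = 296.00

296.00 damage


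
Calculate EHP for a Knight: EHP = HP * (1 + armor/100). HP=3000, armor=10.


EHP = 3000 * (1 + 10/100)
= 3000 * (1 + 0.1)
= 3000 * 1.1
= 3300.0

3300.0 EHP


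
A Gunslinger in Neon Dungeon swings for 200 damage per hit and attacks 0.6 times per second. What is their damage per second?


DPS = damage * attack_speed
= 200 * 0.6
= 120.0

120.0 DPS


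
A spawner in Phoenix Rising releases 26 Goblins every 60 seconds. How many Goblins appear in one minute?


Spawns per minute = count * (60 / interval)
= 26 * (60 / 60)
= 26 * 1.0
= 26.0

26.0 per minute


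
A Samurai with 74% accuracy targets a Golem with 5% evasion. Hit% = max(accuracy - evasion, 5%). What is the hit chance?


accuracy - evasion = 74 - 5 = 69
Apply floor: max(69, 5) = 69
Hit chance = 69%

69%


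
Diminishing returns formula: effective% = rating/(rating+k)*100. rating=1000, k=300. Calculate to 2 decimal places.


effective% = rating / (rating + k) * 100
= 1000 / (1000 + 300) * 100
= 1000 / 1300 * 100
= 0.769231 * 100
= 76.92%

76.92%


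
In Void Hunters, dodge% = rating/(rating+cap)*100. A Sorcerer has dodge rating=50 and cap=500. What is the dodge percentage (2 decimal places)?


dodge% = 50 / (50 + 500) * 100
= 50 / 550 * 100
= 0.090909 * 100
= 9.09%

9.09%


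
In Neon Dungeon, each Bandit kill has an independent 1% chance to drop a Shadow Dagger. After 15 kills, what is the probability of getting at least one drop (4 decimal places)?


P(at least one) = 1 - P(none) = 1 - (1-p)^n
p = 1/100 = 0.01
1 - p = 0.99
(1 - p)^15 = 0.99^15 = 0.860058
P(at least one) = 1 - 0.860058 = 0.1399

0.1399


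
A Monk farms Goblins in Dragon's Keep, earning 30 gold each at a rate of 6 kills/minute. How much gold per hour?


Gold per minute = 30 * 6 = 180
Gold per hour = 180 * 60 = 10800

10800 gold/hour


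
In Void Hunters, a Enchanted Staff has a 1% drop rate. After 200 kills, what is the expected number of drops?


Expected drops = kills * (drop_rate / 100)
= 200 * (1 / 100)
= 200 * 0.01
= 2.0

2.0 drops


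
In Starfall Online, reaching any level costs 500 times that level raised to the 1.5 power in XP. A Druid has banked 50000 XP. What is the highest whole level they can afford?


XP = 500 * level^1.5, so level = (XP / 500)^(1/1.5)
= (50000 / 500)^(1/1.5)
= 100.0^0.6667
= 21.5443
Floor: level = 21

level 21


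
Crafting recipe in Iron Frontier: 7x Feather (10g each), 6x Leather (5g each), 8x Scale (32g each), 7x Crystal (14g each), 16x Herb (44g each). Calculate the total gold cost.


Cost breakdown:
  Feather: 7 * 10 = 70
  Leather: 6 * 5 = 30
  Scale: 8 * 32 = 256
  Crystal: 7 * 14 = 98
  Herb: 16 * 44 = 704
Total = 70 + 30 + 256 + 98 + 704 = 1158

1158 gold


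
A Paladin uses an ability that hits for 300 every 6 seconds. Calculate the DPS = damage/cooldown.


DPS = damage / cooldown
= 300 / 6
= 50.00

50.00 DPS


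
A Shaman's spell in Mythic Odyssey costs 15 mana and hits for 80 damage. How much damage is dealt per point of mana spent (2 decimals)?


Efficiency = damage / mana
= 80 / 15
= 5.33

5.33 dmg/mana


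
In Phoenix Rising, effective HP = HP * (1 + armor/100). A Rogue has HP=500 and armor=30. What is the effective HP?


EHP = 500 * (1 + 30/100)
= 500 * (1 + 0.3)
= 500 * 1.3
= 650.0

650.0 EHP


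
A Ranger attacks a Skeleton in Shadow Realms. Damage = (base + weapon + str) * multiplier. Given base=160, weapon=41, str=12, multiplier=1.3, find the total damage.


Sum base + weapon + str = 160 + 41 + 12 = 213
Multiply by 1.3:
213 * 1.3 = 276.9

276.9 damage


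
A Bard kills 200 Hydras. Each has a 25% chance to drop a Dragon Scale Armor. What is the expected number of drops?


Expected drops = kills * (drop_rate / 100)
= 200 * (25 / 100)
= 200 * 0.25
= 50.0

50.0 drops


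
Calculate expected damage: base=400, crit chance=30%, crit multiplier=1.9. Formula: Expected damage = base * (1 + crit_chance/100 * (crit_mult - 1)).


E[dmg] = base * (1 + crit_chance * (crit_mult - 1))
cc as decimal = 30/100 = 0.3
cm - 1 = 1.9 - 1 = 0.9
Bonus factor = 0.3 * 0.9 = 0.27
Total multiplier = 1 + 0.27 = 1.27
Expected damage = 400 * 1.27 = 508.00

508.00 damage


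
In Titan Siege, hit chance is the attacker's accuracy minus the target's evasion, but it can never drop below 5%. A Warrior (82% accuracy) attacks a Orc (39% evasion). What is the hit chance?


accuracy - evasion = 82 - 39 = 43
Apply floor: max(43, 5) = 43
Hit chance = 43%

43%


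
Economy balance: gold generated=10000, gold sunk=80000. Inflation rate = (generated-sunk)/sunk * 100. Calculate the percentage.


Net gold = 10000 - 80000 = -70000
Inflation rate = net / sunk * 100 = -70000 / 80000 * 100
= -0.875 * 100
= -87.50%

-87.50%


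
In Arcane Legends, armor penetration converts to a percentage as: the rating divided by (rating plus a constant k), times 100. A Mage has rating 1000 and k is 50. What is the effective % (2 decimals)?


effective% = rating / (rating + k) * 100
= 1000 / (1000 + 50) * 100
= 1000 / 1050 * 100
= 0.952381 * 100
= 95.24%

95.24%


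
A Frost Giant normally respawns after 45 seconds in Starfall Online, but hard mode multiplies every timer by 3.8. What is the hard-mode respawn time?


Respawn time = base * multiplier
= 45 * 3.8
= 171.0 seconds

171.0 seconds


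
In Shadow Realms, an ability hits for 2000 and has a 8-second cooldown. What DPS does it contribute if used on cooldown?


DPS = damage / cooldown
= 2000 / 8
= 250.00

250.00 DPS


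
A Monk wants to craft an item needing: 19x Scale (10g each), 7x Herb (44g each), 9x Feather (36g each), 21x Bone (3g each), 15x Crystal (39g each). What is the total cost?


Cost breakdown:
  Scale: 19 * 10 = 190
  Herb: 7 * 44 = 308
  Feather: 9 * 36 = 324
  Bone: 21 * 3 = 63
  Crystal: 15 * 39 = 585
Total = 190 + 308 + 324 + 63 + 585 = 1470

1470 gold


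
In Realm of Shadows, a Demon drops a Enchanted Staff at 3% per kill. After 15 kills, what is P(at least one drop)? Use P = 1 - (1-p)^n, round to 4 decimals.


P(at least one) = 1 - P(none) = 1 - (1-p)^n
p = 3/100 = 0.03
1 - p = 0.97
(1 - p)^15 = 0.97^15 = 0.633251
P(at least one) = 1 - 0.633251 = 0.3667

0.3667


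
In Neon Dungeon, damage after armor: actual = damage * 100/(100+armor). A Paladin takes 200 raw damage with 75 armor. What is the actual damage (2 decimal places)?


actual = 200 * 100 / (100 + 75)
= 200 * 100 / 175
= 20000 / 175
= 114.29

114.29 damage


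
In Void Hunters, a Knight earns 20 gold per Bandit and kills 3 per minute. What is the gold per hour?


Gold per minute = 20 * 3 = 60
Gold per hour = 60 * 60 = 3600

3600 gold/hour


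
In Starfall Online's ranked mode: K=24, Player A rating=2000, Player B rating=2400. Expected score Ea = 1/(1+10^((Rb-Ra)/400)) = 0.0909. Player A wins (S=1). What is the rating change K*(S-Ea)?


Elo update: delta = K * (S - Ea), where S = 1 (wins)
S - Ea = 1 - 0.0909 = 0.9091
Rating change = 24 * 0.9091
= 21.82

21.82 rating points


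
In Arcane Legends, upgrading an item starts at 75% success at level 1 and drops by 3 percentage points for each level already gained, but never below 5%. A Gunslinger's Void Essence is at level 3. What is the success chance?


raw_rate = 75 - 3 * (3 - 1)
= 75 - 3 * 2
= 75 - 6
= 69
Apply floor: max(69, 5) = 69%

69%


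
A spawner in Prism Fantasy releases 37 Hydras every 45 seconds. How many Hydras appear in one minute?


Spawns per minute = count * (60 / interval)
= 37 * (60 / 45)
= 37 * 1.3333
= 49.33

49.33 per minute


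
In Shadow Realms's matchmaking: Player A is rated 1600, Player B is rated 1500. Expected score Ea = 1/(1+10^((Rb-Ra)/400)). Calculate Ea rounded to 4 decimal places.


Elo expected score: Ea = 1/(1 + 10^((Rb-Ra)/400))
Rb - Ra = 1500 - 1600 = -100
(Rb-Ra)/400 = -100/400 = -0.25
10^-0.25 = 0.562341
Ea = 1/(1 + 0.562341) = 1/1.562341 = 0.6401

0.6401


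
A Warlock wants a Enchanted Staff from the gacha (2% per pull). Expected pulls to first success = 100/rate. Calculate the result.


Expected pulls for a geometric distribution = 1/p = 100 / rate%
= 100 / 2
= 50.0

50.0 pulls


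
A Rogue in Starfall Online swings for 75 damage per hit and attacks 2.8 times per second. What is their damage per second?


DPS = damage * attack_speed
= 75 * 2.8
= 210.0

210.0 DPS


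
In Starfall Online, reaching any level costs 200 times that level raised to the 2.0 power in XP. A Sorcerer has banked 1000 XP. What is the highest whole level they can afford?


XP = 200 * level^2.0, so level = (XP / 200)^(1/2.0)
= (1000 / 200)^(1/2.0)
= 5.0^0.5
= 2.2361
Floor: level = 2

level 2


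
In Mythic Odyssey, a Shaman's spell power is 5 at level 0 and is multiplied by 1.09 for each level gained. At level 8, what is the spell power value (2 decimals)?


value = base * growth^level
= 5 * 1.09^8
= 5 * 1.992563
= 9.96

9.96 spell power


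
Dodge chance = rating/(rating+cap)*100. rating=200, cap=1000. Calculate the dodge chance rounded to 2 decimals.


dodge% = 200 / (200 + 1000) * 100
= 200 / 1200 * 100
= 0.166667 * 100
= 16.67%

16.67%


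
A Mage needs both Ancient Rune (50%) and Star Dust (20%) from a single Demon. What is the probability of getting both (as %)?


For independent events, P(both) = P(A) * P(B)
= 50% * 20%
= 1000 / 100 %
= 10.0%

10.0%


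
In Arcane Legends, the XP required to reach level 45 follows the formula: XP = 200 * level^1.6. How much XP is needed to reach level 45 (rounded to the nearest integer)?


XP = 200 * level^1.6
Substitute level = 45:
XP = 200 * 45^1.6
= 200 * 441.7128
= 88343

88343 XP


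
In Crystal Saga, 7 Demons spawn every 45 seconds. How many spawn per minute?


Spawns per minute = count * (60 / interval)
= 7 * (60 / 45)
= 7 * 1.3333
= 9.33

9.33 per minute


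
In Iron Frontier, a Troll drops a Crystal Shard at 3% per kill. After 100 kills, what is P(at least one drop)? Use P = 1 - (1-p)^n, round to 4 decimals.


P(at least one) = 1 - P(none) = 1 - (1-p)^n
p = 3/100 = 0.03
1 - p = 0.97
(1 - p)^100 = 0.97^100 = 0.047553
P(at least one) = 1 - 0.047553 = 0.9524

0.9524


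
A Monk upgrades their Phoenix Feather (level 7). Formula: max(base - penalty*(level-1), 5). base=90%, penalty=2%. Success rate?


raw_rate = 90 - 2 * (7 - 1)
= 90 - 2 * 6
= 90 - 12
= 78
Apply floor: max(78, 5) = 78%

78%


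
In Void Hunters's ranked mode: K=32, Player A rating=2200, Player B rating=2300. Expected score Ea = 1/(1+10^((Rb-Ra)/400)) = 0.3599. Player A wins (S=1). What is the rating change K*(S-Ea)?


Elo update: delta = K * (S - Ea), where S = 1 (wins)
S - Ea = 1 - 0.3599 = 0.6401
Rating change = 32 * 0.6401
= 20.48

20.48 rating points


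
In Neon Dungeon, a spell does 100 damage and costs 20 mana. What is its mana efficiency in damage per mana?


Efficiency = damage / mana
= 100 / 20
= 5.00

5.00 dmg/mana


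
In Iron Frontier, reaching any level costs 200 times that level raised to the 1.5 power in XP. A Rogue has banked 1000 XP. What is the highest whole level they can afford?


XP = 200 * level^1.5, so level = (XP / 200)^(1/1.5)
= (1000 / 200)^(1/1.5)
= 5.0^0.6667
= 2.924
Floor: level = 2

level 2


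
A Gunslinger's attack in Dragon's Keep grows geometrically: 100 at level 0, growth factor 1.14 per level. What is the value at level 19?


value = base * growth^level
= 100 * 1.14^19
= 100 * 12.055693
= 1205.57

1205.57 attack


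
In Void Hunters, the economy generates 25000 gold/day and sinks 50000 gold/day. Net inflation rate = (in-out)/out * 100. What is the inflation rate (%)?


Net gold = 25000 - 50000 = -25000
Inflation rate = net / sunk * 100 = -25000 / 50000 * 100
= -0.5 * 100
= -50.00%

-50.00%


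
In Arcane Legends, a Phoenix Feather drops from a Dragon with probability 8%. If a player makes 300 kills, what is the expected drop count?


Expected drops = kills * (drop_rate / 100)
= 300 * (8 / 100)
= 300 * 0.08
= 24.0

24.0 drops


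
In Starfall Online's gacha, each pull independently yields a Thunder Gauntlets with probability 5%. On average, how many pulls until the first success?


Expected pulls for a geometric distribution = 1/p = 100 / rate%
= 100 / 5
= 20.0

20.0 pulls


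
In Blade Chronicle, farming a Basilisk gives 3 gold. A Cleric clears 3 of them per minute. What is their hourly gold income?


Gold per minute = 3 * 3 = 9
Gold per hour = 9 * 60 = 540

540 gold/hour


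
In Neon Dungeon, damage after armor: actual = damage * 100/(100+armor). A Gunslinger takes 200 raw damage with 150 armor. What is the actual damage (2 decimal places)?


actual = 200 * 100 / (100 + 150)
= 200 * 100 / 250
= 20000 / 250
= 80.00

80.00 damage


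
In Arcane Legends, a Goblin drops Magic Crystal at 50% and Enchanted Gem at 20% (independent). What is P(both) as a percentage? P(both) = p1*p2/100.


For independent events, P(both) = P(A) * P(B)
= 50% * 20%
= 1000 / 100 %
= 10.0%

10.0%


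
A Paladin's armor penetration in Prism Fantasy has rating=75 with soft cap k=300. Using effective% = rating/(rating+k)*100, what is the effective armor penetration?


effective% = rating / (rating + k) * 100
= 75 / (75 + 300) * 100
= 75 / 375 * 100
= 0.2 * 100
= 20.00%

20.00%


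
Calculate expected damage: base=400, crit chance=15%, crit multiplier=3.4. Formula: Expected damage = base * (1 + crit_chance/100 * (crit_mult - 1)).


E[dmg] = base * (1 + crit_chance * (crit_mult - 1))
cc as decimal = 15/100 = 0.15
cm - 1 = 3.4 - 1 = 2.4
Bonus factor = 0.15 * 2.4 = 0.36
Total multiplier = 1 + 0.36 = 1.36
Expected damage = 400 * 1.36 = 544.00

544.00 damage


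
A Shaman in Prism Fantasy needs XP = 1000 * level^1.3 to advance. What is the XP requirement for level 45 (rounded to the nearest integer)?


XP = 1000 * level^1.3
Substitute level = 45:
XP = 1000 * 45^1.3
= 1000 * 140.9861
= 140986

140986 XP


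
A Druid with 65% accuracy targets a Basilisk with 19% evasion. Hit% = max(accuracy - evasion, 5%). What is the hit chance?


accuracy - evasion = 65 - 19 = 46
Apply floor: max(46, 5) = 46
Hit chance = 46%

46%


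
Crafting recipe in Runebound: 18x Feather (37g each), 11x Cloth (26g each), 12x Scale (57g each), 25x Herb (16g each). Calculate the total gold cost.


Cost breakdown:
  Feather: 18 * 37 = 666
  Cloth: 11 * 26 = 286
  Scale: 12 * 57 = 684
  Herb: 25 * 16 = 400
Total = 666 + 286 + 684 + 400 = 2036

2036 gold


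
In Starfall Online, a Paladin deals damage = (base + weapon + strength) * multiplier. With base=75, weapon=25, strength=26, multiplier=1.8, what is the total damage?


Sum base + weapon + str = 75 + 25 + 26 = 126
Multiply by 1.8:
126 * 1.8 = 226.8

226.8 damage


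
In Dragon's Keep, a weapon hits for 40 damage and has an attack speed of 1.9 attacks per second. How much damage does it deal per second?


DPS = damage * attack_speed
= 40 * 1.9
= 76.0

76.0 DPS


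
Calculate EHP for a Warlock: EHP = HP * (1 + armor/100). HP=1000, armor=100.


EHP = 1000 * (1 + 100/100)
= 1000 * (1 + 1.0)
= 1000 * 2.0
= 2000.0

2000.0 EHP


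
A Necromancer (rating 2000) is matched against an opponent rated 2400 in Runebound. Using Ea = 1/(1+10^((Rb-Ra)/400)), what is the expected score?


Elo expected score: Ea = 1/(1 + 10^((Rb-Ra)/400))
Rb - Ra = 2400 - 2000 = 400
(Rb-Ra)/400 = 400/400 = 1.0
10^1.0 = 10.0
Ea = 1/(1 + 10.0) = 1/11.0 = 0.0909

0.0909


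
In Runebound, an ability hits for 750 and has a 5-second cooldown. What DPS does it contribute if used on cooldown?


DPS = damage / cooldown
= 750 / 5
= 150.00

150.00 DPS


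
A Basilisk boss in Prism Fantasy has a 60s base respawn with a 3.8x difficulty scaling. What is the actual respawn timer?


Respawn time = base * multiplier
= 60 * 3.8
= 228.0 seconds

228.0 seconds


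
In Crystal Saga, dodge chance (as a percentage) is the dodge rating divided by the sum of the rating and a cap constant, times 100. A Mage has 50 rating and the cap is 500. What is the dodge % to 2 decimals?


dodge% = 50 / (50 + 500) * 100
= 50 / 550 * 100
= 0.090909 * 100
= 9.09%

9.09%


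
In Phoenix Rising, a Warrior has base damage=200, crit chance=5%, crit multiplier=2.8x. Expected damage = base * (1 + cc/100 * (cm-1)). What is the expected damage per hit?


E[dmg] = base * (1 + crit_chance * (crit_mult - 1))
cc as decimal = 5/100 = 0.05
cm - 1 = 2.8 - 1 = 1.8
Bonus factor = 0.05 * 1.8 = 0.09
Total multiplier = 1 + 0.09 = 1.09
Expected damage = 200 * 1.09 = 218.00

218.00 damage


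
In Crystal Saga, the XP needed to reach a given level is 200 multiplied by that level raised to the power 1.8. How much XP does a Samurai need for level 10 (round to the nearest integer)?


XP = 200 * level^1.8
Substitute level = 10:
XP = 200 * 10^1.8
= 200 * 63.0957
= 12619

12619 XP


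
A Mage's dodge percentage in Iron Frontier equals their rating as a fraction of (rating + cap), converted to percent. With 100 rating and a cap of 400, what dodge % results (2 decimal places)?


dodge% = 100 / (100 + 400) * 100
= 100 / 500 * 100
= 0.2 * 100
= 20.00%

20.00%


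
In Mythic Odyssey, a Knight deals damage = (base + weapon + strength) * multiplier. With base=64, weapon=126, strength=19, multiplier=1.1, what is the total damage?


Sum base + weapon + str = 64 + 126 + 19 = 209
Multiply by 1.1:
209 * 1.1 = 229.9

229.9 damage


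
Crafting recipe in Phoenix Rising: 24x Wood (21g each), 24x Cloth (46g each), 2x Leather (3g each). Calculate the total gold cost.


Cost breakdown:
  Wood: 24 * 21 = 504
  Cloth: 24 * 46 = 1104
  Leather: 2 * 3 = 6
Total = 504 + 1104 + 6 = 1614

1614 gold


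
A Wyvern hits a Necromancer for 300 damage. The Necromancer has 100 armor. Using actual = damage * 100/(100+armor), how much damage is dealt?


actual = 300 * 100 / (100 + 100)
= 300 * 100 / 200
= 30000 / 200
= 150.00

150.00 damage


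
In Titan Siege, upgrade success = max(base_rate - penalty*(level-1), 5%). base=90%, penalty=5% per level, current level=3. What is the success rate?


raw_rate = 90 - 5 * (3 - 1)
= 90 - 5 * 2
= 90 - 10
= 80
Apply floor: max(80, 5) = 80%

80%


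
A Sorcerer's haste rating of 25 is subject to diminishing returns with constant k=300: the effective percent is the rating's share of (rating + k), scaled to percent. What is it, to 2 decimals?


effective% = rating / (rating + k) * 100
= 25 / (25 + 300) * 100
= 25 / 325 * 100
= 0.076923 * 100
= 7.69%

7.69%


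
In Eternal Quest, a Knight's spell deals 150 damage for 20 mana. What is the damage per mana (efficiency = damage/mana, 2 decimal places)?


Efficiency = damage / mana
= 150 / 20
= 7.50

7.50 dmg/mana


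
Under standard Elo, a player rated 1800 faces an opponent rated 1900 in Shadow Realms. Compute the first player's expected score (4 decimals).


Elo expected score: Ea = 1/(1 + 10^((Rb-Ra)/400))
Rb - Ra = 1900 - 1800 = 100
(Rb-Ra)/400 = 100/400 = 0.25
10^0.25 = 1.778279
Ea = 1/(1 + 1.778279) = 1/2.778279 = 0.3599

0.3599


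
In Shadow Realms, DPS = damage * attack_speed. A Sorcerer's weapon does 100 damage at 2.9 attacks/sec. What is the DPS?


DPS = damage * attack_speed
= 100 * 2.9
= 290.0

290.0 DPS


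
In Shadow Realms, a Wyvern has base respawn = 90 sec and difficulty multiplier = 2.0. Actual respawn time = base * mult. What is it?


Respawn time = base * multiplier
= 90 * 2.0
= 180.0 seconds

180.0 seconds


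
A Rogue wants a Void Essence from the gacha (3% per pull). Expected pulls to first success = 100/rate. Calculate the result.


Expected pulls for a geometric distribution = 1/p = 100 / rate%
= 100 / 3
= 33.33

33.33 pulls


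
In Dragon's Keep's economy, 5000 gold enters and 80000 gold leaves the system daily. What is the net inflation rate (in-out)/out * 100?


Net gold = 5000 - 80000 = -75000
Inflation rate = net / sunk * 100 = -75000 / 80000 * 100
= -0.9375 * 100
= -93.75%

-93.75%


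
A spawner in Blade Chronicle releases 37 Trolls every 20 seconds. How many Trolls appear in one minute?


Spawns per minute = count * (60 / interval)
= 37 * (60 / 20)
= 37 * 3.0
= 111.0

111.0 per minute


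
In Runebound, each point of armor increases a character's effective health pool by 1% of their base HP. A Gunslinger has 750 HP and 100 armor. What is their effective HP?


EHP = 750 * (1 + 100/100)
= 750 * (1 + 1.0)
= 750 * 2.0
= 1500.0

1500.0 EHP


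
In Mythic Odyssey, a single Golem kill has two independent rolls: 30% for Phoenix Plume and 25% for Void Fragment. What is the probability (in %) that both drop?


For independent events, P(both) = P(A) * P(B)
= 30% * 25%
= 750 / 100 %
= 7.5%

7.5%


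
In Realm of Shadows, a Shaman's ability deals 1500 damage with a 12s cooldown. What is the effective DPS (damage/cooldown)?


DPS = damage / cooldown
= 1500 / 12
= 125.00

125.00 DPS


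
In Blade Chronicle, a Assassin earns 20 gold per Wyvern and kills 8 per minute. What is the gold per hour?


Gold per minute = 20 * 8 = 160
Gold per hour = 160 * 60 = 9600

9600 gold/hour


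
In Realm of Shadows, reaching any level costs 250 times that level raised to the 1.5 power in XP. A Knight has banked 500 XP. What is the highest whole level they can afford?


XP = 250 * level^1.5, so level = (XP / 250)^(1/1.5)
= (500 / 250)^(1/1.5)
= 2.0^0.6667
= 1.5874
Floor: level = 1

level 1


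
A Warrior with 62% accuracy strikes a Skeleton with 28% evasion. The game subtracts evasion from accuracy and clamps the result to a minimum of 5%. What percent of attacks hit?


accuracy - evasion = 62 - 28 = 34
Apply floor: max(34, 5) = 34
Hit chance = 34%

34%


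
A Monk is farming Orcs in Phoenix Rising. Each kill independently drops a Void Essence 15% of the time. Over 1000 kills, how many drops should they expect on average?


Expected drops = kills * (drop_rate / 100)
= 1000 * (15 / 100)
= 1000 * 0.15
= 150.0

150.0 drops


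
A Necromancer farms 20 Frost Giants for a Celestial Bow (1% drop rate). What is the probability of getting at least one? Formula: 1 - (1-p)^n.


P(at least one) = 1 - P(none) = 1 - (1-p)^n
p = 1/100 = 0.01
1 - p = 0.99
(1 - p)^20 = 0.99^20 = 0.817907
P(at least one) = 1 - 0.817907 = 0.1821

0.1821


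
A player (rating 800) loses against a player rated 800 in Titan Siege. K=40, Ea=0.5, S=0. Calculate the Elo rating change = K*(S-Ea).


Elo update: delta = K * (S - Ea), where S = 0 (loses)
S - Ea = 0 - 0.5 = -0.5
Rating change = 40 * -0.5
= -20.00

-20.00 rating points


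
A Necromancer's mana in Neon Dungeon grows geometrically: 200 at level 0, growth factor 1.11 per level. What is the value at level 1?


value = base * growth^level
= 200 * 1.11^1
= 200 * 1.11
= 222.00

222.00 mana


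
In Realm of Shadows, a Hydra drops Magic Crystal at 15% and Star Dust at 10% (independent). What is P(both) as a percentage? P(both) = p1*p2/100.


For independent events, P(both) = P(A) * P(B)
= 15% * 10%
= 150 / 100 %
= 1.5%

1.5%


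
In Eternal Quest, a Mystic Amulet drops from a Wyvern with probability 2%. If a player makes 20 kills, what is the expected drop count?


Expected drops = kills * (drop_rate / 100)
= 20 * (2 / 100)
= 20 * 0.02
= 0.4

0.4 drops


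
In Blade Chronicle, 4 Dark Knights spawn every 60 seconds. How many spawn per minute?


Spawns per minute = count * (60 / interval)
= 4 * (60 / 60)
= 4 * 1.0
= 4.0

4.0 per minute


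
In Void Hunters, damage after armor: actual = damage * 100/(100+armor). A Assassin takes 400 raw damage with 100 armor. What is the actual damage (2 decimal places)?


actual = 400 * 100 / (100 + 100)
= 400 * 100 / 200
= 40000 / 200
= 200.00

200.00 damage


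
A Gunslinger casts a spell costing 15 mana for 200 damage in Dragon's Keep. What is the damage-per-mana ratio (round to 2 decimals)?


Efficiency = damage / mana
= 200 / 15
= 13.33

13.33 dmg/mana


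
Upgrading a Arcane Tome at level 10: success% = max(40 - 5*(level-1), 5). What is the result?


raw_rate = 40 - 5 * (10 - 1)
= 40 - 5 * 9
= 40 - 45
= -5
Apply floor: max(-5, 5) = 5%

5%


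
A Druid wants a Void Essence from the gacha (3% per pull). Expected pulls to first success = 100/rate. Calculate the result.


Expected pulls for a geometric distribution = 1/p = 100 / rate%
= 100 / 3
= 33.33

33.33 pulls


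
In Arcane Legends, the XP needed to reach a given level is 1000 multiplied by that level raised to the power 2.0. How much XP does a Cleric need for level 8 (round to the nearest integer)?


XP = 1000 * level^2.0
Substitute level = 8:
XP = 1000 * 8^2.0
= 1000 * 64.0
= 64000

64000 XP


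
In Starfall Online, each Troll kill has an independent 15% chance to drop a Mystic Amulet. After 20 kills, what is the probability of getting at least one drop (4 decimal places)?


P(at least one) = 1 - P(none) = 1 - (1-p)^n
p = 15/100 = 0.15
1 - p = 0.85
(1 - p)^20 = 0.85^20 = 0.038760
P(at least one) = 1 - 0.038760 = 0.9612

0.9612


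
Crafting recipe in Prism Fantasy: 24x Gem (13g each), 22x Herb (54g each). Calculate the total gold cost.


Cost breakdown:
  Gem: 24 * 13 = 312
  Herb: 22 * 54 = 1188
Total = 312 + 1188 = 1500

1500 gold


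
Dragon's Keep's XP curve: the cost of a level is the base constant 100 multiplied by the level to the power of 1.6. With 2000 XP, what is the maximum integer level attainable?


XP = 100 * level^1.6, so level = (XP / 100)^(1/1.6)
= (2000 / 100)^(1/1.6)
= 20.0^0.625
= 6.5034
Floor: level = 6

level 6


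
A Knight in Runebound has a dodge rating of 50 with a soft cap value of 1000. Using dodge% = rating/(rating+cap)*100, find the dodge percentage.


dodge% = 50 / (50 + 1000) * 100
= 50 / 1050 * 100
= 0.047619 * 100
= 4.76%

4.76%


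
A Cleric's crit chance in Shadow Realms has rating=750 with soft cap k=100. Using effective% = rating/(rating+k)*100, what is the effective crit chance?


effective% = rating / (rating + k) * 100
= 750 / (750 + 100) * 100
= 750 / 850 * 100
= 0.882353 * 100
= 88.24%

88.24%


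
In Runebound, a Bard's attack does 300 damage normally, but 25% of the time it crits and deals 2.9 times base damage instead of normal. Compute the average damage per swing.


E[dmg] = base * (1 + crit_chance * (crit_mult - 1))
cc as decimal = 25/100 = 0.25
cm - 1 = 2.9 - 1 = 1.9
Bonus factor = 0.25 * 1.9 = 0.475
Total multiplier = 1 + 0.475 = 1.475
Expected damage = 300 * 1.475 = 442.50

442.50 damage


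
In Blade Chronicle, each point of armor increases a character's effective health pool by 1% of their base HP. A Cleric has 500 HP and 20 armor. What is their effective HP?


EHP = 500 * (1 + 20/100)
= 500 * (1 + 0.2)
= 500 * 1.2
= 600.0

600.0 EHP


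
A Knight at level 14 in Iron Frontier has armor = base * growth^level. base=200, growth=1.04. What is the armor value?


value = base * growth^level
= 200 * 1.04^14
= 200 * 1.731676
= 346.34

346.34 armor


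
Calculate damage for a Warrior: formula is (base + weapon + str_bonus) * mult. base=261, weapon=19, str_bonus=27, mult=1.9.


Sum base + weapon + str = 261 + 19 + 27 = 307
Multiply by 1.9:
307 * 1.9 = 583.3

583.3 damage


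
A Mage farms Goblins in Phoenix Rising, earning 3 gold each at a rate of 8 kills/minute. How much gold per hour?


Gold per minute = 3 * 8 = 24
Gold per hour = 24 * 60 = 1440

1440 gold/hour


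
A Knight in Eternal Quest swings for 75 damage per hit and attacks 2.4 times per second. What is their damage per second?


DPS = damage * attack_speed
= 75 * 2.4
= 180.0

180.0 DPS


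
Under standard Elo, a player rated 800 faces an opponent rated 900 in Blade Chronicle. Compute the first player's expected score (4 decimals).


Elo expected score: Ea = 1/(1 + 10^((Rb-Ra)/400))
Rb - Ra = 900 - 800 = 100
(Rb-Ra)/400 = 100/400 = 0.25
10^0.25 = 1.778279
Ea = 1/(1 + 1.778279) = 1/2.778279 = 0.3599

0.3599


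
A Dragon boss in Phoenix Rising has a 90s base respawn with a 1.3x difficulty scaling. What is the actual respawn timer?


Respawn time = base * multiplier
= 90 * 1.3
= 117.0 seconds

117.0 seconds


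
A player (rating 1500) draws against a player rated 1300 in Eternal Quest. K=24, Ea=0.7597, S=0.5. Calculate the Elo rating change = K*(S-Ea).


Elo update: delta = K * (S - Ea), where S = 0.5 (draws)
S - Ea = 0.5 - 0.7597 = -0.2597
Rating change = 24 * -0.2597
= -6.23

-6.23 rating points


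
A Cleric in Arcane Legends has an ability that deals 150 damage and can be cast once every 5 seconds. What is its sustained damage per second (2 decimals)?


DPS = damage / cooldown
= 150 / 5
= 30.00

30.00 DPS


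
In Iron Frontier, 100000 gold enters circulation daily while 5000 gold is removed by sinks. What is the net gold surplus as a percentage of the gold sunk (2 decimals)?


Net gold = 100000 - 5000 = 95000
Inflation rate = net / sunk * 100 = 95000 / 5000 * 100
= 19.0 * 100
= 1900.00%

1900.00%


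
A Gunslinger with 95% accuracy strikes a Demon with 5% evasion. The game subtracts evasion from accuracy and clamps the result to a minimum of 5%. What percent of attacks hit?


accuracy - evasion = 95 - 5 = 90
Apply floor: max(90, 5) = 90
Hit chance = 90%

90%


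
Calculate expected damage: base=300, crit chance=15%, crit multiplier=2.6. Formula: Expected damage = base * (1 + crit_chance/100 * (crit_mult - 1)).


E[dmg] = base * (1 + crit_chance * (crit_mult - 1))
cc as decimal = 15/100 = 0.15
cm - 1 = 2.6 - 1 = 1.6
Bonus factor = 0.15 * 1.6 = 0.24
Total multiplier = 1 + 0.24 = 1.24
Expected damage = 300 * 1.24 = 372.00

372.00 damage


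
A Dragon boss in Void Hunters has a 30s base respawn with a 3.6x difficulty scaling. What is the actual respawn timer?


Respawn time = base * multiplier
= 30 * 3.6
= 108.0 seconds

108.0 seconds


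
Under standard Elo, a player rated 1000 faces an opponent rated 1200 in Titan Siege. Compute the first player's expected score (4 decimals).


Elo expected score: Ea = 1/(1 + 10^((Rb-Ra)/400))
Rb - Ra = 1200 - 1000 = 200
(Rb-Ra)/400 = 200/400 = 0.5
10^0.5 = 3.162278
Ea = 1/(1 + 3.162278) = 1/4.162278 = 0.2403

0.2403


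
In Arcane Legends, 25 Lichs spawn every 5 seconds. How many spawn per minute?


Spawns per minute = count * (60 / interval)
= 25 * (60 / 5)
= 25 * 12.0
= 300.0

300.0 per minute


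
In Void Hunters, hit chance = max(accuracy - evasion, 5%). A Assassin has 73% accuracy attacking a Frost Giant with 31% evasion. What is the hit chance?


accuracy - evasion = 73 - 31 = 42
Apply floor: max(42, 5) = 42
Hit chance = 42%

42%


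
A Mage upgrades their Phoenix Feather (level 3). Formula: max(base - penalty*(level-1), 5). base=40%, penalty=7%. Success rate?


raw_rate = 40 - 7 * (3 - 1)
= 40 - 7 * 2
= 40 - 14
= 26
Apply floor: max(26, 5) = 26%

26%


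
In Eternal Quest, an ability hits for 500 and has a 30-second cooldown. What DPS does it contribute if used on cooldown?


DPS = damage / cooldown
= 500 / 30
= 16.67

16.67 DPS


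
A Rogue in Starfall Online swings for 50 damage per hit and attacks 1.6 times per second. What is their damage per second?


DPS = damage * attack_speed
= 50 * 1.6
= 80.0

80.0 DPS


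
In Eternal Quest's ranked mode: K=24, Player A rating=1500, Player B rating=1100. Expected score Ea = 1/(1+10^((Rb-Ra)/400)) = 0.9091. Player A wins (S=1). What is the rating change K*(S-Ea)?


Elo update: delta = K * (S - Ea), where S = 1 (wins)
S - Ea = 1 - 0.9091 = 0.0909
Rating change = 24 * 0.0909
= 2.18

2.18 rating points


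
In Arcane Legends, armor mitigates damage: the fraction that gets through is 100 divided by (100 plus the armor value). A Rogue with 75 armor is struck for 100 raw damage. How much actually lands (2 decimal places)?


actual = 100 * 100 / (100 + 75)
= 100 * 100 / 175
= 10000 / 175
= 57.14

57.14 damage


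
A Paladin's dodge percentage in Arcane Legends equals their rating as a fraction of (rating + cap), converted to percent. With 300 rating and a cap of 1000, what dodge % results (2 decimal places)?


dodge% = 300 / (300 + 1000) * 100
= 300 / 1300 * 100
= 0.230769 * 100
= 23.08%

23.08%


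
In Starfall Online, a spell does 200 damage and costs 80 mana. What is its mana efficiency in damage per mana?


Efficiency = damage / mana
= 200 / 80
= 2.50

2.50 dmg/mana


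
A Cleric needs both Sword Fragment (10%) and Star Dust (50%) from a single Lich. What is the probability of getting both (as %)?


For independent events, P(both) = P(A) * P(B)
= 10% * 50%
= 500 / 100 %
= 5.0%

5.0%


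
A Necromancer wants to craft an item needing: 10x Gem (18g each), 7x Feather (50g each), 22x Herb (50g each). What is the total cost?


Cost breakdown:
  Gem: 10 * 18 = 180
  Feather: 7 * 50 = 350
  Herb: 22 * 50 = 1100
Total = 180 + 350 + 1100 = 1630

1630 gold


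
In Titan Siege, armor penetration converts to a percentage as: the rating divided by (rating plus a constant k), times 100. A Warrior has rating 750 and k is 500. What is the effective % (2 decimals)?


effective% = rating / (rating + k) * 100
= 750 / (750 + 500) * 100
= 750 / 1250 * 100
= 0.6 * 100
= 60.00%

60.00%


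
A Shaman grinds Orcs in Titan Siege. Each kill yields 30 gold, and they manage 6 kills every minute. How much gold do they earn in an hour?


Gold per minute = 30 * 6 = 180
Gold per hour = 180 * 60 = 10800

10800 gold/hour


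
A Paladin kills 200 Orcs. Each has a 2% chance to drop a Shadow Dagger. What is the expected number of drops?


Expected drops = kills * (drop_rate / 100)
= 200 * (2 / 100)
= 200 * 0.02
= 4.0

4.0 drops


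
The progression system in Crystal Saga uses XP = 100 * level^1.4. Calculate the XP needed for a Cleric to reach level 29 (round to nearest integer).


XP = 100 * level^1.4
Substitute level = 29:
XP = 100 * 29^1.4
= 100 * 111.5211
= 11152

11152 XP


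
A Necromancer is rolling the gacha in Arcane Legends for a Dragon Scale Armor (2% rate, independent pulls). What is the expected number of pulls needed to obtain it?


Expected pulls for a geometric distribution = 1/p = 100 / rate%
= 100 / 2
= 50.0

50.0 pulls


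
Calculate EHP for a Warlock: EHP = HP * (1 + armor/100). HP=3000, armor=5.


EHP = 3000 * (1 + 5/100)
= 3000 * (1 + 0.05)
= 3000 * 1.05
= 3150.0

3150.0 EHP


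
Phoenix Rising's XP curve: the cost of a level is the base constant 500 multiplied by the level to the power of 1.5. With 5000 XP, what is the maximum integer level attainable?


XP = 500 * level^1.5, so level = (XP / 500)^(1/1.5)
= (5000 / 500)^(1/1.5)
= 10.0^0.6667
= 4.6416
Floor: level = 4

level 4


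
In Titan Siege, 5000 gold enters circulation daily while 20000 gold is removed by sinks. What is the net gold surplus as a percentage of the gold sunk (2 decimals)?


Net gold = 5000 - 20000 = -15000
Inflation rate = net / sunk * 100 = -15000 / 20000 * 100
= -0.75 * 100
= -75.00%

-75.00%


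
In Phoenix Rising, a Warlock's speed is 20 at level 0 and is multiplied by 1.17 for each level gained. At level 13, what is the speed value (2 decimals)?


value = base * growth^level
= 20 * 1.17^13
= 20 * 7.698679
= 153.97

153.97 speed
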